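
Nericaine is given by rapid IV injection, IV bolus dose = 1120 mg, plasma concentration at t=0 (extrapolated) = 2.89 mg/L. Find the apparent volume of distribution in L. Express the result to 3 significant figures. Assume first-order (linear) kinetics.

388 L

Vd = Dose / C₀ = 1120 / 2.89 = 387.5 L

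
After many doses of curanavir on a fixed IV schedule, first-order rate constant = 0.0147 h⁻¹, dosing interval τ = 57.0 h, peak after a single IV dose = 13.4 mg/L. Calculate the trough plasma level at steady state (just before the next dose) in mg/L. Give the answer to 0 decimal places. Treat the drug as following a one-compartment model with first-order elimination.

10 mg/L

e^(−kτ) = e^(−0.01470 × 57.0) = 0.4326
Accumulation ratio R = 1 / (1 − e^(−kτ)) = 1 / (1 − 0.4326) = 1.762
Steady-state trough = C₀ × R × e^(−kτ) = 13.4 × 1.762 × 0.4326 = 10.21 mg/L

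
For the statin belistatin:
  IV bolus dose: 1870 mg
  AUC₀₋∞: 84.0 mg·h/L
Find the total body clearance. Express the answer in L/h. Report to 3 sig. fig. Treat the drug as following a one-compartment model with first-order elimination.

CL = Dose / AUC = 1870 / 84.0 = 22.26 L/h

22.3 L/h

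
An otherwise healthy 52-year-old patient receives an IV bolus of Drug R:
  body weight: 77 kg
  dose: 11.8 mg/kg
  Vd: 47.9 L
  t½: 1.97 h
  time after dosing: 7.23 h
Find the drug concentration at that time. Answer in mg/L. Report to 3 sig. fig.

1.49 mg/L

Total dose = 11.8 × 77 = 908.6 mg
C₀ = Dose / Vd = 908.6 / 47.9 = 18.97 mg/L
k = ln2 / t½ = 0.693147 / 1.97 = 0.3519 h⁻¹
C = C₀ · e^(−k·t) = 18.97 × e^(−0.3519 × 7.23)
  = 18.97 × 0.07853 = 1.490 mg/L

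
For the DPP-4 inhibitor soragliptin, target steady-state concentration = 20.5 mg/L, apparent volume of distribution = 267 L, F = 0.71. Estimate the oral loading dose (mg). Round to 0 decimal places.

7709 mg

LD = Css × Vd / F = 20.5 × 267 / 0.71 = 7709 mg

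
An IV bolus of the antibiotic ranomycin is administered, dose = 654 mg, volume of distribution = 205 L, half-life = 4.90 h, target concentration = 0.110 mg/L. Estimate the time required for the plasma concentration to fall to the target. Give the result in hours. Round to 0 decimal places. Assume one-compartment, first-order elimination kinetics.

24 h

C₀ = Dose / Vd = 654.0 / 205 = 3.190 mg/L
k = ln2 / t½ = 0.693147 / 4.90 = 0.1415 h⁻¹
t = ln(C₀ / C) / k = ln(3.190 / 0.110) / 0.1415
  = ln(29.00) / 0.1415 = 3.367 / 0.1415 = 23.80 h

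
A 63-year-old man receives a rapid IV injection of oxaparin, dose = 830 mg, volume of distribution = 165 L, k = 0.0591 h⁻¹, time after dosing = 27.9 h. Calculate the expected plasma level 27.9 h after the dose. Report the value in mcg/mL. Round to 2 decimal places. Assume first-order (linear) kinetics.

C₀ = Dose / Vd = 830.0 / 165 = 5.030 mg/L
C = C₀ · e^(−k·t) = 5.030 × e^(−0.05910 × 27.9)
  = 5.030 × 0.1923 = 0.9673 mg/L
(0.9673 mg/L = 0.9673 mcg/mL)

0.97 mcg/mL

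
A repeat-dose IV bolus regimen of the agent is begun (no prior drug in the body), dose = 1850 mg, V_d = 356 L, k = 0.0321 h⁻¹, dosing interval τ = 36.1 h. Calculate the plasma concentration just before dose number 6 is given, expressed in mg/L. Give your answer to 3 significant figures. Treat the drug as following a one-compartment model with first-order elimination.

2.37 mg/L

C₀ per dose = Dose / Vd = 1850 / 356 = 5.197 mg/L
Fraction remaining after one interval: r = e^(−kτ) = e^(−0.03210 × 36.1) = 0.3139
Before dose 6, 5 doses have been given (aged 1τ, 2τ, 3τ, 4τ, 5τ).
C_trough = C₀ × (r + r² + … + r^5) = C₀ × r(1−r^5)/(1−r)
        = 5.197 × 0.3139 × (1 − 0.003048) / (1 − 0.3139) = 2.370 mg/L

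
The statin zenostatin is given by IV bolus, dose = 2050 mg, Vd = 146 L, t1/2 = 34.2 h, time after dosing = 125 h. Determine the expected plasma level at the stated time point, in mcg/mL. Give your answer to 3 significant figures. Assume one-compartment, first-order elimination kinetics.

C₀ = Dose / Vd = 2050 / 146 = 14.04 mg/L
k = ln2 / t½ = 0.693147 / 34.2 = 0.02027 h⁻¹
C = C₀ · e^(−k·t) = 14.04 × e^(−0.02027 × 125)
  = 14.04 × 0.07936 = 1.114 mg/L
(1.114 mg/L = 1.114 mcg/mL)

1.11 mcg/mL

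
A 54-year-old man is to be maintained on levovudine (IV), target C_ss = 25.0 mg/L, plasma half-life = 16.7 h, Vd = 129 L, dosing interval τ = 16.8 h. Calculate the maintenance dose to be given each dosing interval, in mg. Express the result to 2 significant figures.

2200 mg

k = ln2 / t½ = 0.693147 / 16.7 = 0.04151 h⁻¹
CL = k × Vd = 0.04151 × 129 = 5.355 L/h
At steady state, Dose/τ = Css × CL.
Dose = Css × CL × τ = 25.0 × 5.355 × 16.8 = 2249 mg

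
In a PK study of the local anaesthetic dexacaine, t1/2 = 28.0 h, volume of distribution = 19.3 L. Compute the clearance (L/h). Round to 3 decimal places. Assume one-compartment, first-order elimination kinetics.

0.478 L/h

k = ln2 / t½ = 0.693147 / 28.0 = 0.02476 h⁻¹
CL = k × Vd = 0.02476 × 19.3 = 0.4779 L/h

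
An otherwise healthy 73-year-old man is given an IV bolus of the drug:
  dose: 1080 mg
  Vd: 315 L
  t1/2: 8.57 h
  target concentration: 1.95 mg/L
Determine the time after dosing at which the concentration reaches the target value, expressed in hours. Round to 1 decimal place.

C₀ = Dose / Vd = 1080 / 315 = 3.429 mg/L
k = ln2 / t½ = 0.693147 / 8.57 = 0.08088 h⁻¹
t = ln(C₀ / C) / k = ln(3.429 / 1.95) / 0.08088
  = ln(1.758) / 0.08088 = 0.5642 / 0.08088 = 6.976 h

7.0 h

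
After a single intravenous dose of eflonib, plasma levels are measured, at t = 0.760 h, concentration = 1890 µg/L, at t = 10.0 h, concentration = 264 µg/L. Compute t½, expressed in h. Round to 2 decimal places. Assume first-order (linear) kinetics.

3.25 h

k = ln(C₁/C₂) / (t₂ − t₁) = ln(1890/264) / (10.0 − 0.760)
  = 1.968 / 9.240 = 0.2130 h⁻¹
t½ = ln2 / k = 0.693147 / 0.2130 = 3.254 h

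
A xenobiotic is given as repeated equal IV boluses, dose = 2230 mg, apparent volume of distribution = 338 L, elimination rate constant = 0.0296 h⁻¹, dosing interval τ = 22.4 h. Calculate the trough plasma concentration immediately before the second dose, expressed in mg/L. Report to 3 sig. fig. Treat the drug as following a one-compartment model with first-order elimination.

C₀ per dose = Dose / Vd = 2230 / 338 = 6.598 mg/L
Fraction remaining after one interval: r = e^(−kτ) = e^(−0.02960 × 22.4) = 0.5153
Before dose 2, 1 dose has been given (aged 1τ).
C_trough = C₀ × r = 6.598 × 0.5153 = 3.400 mg/L

3.40 mg/L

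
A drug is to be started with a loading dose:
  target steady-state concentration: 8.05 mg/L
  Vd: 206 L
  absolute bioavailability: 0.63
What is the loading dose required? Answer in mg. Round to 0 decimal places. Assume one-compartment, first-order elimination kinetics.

2632 mg

LD = Css × Vd / F = 8.05 × 206 / 0.63 = 2632 mg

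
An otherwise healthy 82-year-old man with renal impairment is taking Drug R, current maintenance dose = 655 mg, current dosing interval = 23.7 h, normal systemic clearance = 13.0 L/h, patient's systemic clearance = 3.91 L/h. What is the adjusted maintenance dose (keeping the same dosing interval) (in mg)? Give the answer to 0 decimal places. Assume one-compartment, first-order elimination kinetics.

197 mg

To keep the same average steady-state level, dosing rate must scale with clearance.
CL ratio = 3.91 / 13.0 = 0.3008
New dose (same interval) = 655 × 0.3008 = 197.0 mg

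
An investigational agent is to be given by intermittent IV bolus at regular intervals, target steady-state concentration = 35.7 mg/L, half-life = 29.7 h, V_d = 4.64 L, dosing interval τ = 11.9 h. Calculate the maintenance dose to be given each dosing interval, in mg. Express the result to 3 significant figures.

k = ln2 / t½ = 0.693147 / 29.7 = 0.02334 h⁻¹
CL = k × Vd = 0.02334 × 4.64 = 0.1083 L/h
At steady state, Dose/τ = Css × CL.
Dose = Css × CL × τ = 35.7 × 0.1083 × 11.9 = 46.01 mg

46.0 mg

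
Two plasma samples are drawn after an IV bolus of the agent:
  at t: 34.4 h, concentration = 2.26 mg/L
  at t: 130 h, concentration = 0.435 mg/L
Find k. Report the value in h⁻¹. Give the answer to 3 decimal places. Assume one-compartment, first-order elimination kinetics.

k = ln(C₁/C₂) / (t₂ − t₁) = ln(2.26/0.435) / (130 − 34.4)
  = 1.648 / 95.60 = 0.01724 h⁻¹

0.017 h⁻¹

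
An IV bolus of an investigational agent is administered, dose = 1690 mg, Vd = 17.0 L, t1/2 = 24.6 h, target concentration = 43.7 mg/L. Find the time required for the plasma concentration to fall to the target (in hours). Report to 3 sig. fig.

29.2 h

C₀ = Dose / Vd = 1690 / 17.0 = 99.41 mg/L
k = ln2 / t½ = 0.693147 / 24.6 = 0.02818 h⁻¹
t = ln(C₀ / C) / k = ln(99.41 / 43.7) / 0.02818
  = ln(2.275) / 0.02818 = 0.8220 / 0.02818 = 29.17 h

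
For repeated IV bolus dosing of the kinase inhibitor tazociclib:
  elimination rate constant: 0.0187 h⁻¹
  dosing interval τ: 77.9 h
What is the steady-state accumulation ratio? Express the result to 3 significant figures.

e^(−kτ) = e^(−0.01870 × 77.9) = 0.2330
Accumulation ratio R = 1 / (1 − e^(−kτ)) = 1 / (1 − 0.2330) = 1.304

1.30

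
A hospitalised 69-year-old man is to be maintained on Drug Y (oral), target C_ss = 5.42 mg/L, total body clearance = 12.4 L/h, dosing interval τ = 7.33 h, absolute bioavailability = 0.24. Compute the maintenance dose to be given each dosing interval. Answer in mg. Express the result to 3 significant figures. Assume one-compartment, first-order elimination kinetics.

2050 mg

At steady state, F × (Dose/τ) = Css × CL.
Dose = Css × CL × τ / F = 5.42 × 12.40 × 7.33 / 0.24 = 2053 mg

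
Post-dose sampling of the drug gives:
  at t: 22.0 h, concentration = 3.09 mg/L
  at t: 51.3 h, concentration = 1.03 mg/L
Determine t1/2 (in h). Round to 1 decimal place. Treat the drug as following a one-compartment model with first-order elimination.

k = ln(C₁/C₂) / (t₂ − t₁) = ln(3.09/1.03) / (51.3 − 22.0)
  = 1.099 / 29.30 = 0.03751 h⁻¹
t½ = ln2 / k = 0.693147 / 0.03751 = 18.48 h

18.5 h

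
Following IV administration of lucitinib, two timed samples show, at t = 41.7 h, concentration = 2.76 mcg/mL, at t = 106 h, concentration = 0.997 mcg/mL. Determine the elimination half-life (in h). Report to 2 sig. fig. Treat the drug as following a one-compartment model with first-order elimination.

44 h

k = ln(C₁/C₂) / (t₂ − t₁) = ln(2.76/0.997) / (106 − 41.7)
  = 1.018 / 64.30 = 0.01583 h⁻¹
t½ = ln2 / k = 0.693147 / 0.01583 = 43.79 h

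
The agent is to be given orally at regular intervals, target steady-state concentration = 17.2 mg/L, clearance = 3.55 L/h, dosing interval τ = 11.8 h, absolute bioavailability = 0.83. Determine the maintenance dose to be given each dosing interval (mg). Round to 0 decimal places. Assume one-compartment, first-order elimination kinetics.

868 mg

At steady state, F × (Dose/τ) = Css × CL.
Dose = Css × CL × τ / F = 17.2 × 3.550 × 11.8 / 0.83 = 868.1 mg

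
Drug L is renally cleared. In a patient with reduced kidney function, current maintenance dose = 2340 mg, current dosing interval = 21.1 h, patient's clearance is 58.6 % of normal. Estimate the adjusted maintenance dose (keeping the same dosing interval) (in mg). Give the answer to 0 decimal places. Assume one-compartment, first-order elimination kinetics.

To keep the same average steady-state level, dosing rate must scale with clearance.
CL ratio = 58.6 / 100 = 0.5860
New dose (same interval) = 2340 × 0.5860 = 1371 mg

1371 mg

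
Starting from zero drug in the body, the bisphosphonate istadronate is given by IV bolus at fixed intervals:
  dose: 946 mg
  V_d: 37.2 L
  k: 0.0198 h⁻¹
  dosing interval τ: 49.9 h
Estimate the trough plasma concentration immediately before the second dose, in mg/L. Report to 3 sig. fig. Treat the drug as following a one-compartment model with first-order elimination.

C₀ per dose = Dose / Vd = 946 / 37.2 = 25.43 mg/L
Fraction remaining after one interval: r = e^(−kτ) = e^(−0.01980 × 49.9) = 0.3723
Before dose 2, 1 dose has been given (aged 1τ).
C_trough = C₀ × r = 25.43 × 0.3723 = 9.468 mg/L

9.47 mg/L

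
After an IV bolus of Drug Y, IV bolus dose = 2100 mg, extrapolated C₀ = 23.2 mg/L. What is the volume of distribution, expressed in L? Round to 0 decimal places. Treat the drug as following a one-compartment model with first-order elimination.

91 L

Vd = Dose / C₀ = 2100 / 23.2 = 90.52 L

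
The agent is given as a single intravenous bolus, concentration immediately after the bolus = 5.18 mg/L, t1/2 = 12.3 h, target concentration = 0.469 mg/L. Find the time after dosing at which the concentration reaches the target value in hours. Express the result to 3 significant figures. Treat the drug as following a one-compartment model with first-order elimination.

k = ln2 / t½ = 0.693147 / 12.3 = 0.05635 h⁻¹
t = ln(C₀ / C) / k = ln(5.180 / 0.469) / 0.05635
  = ln(11.04) / 0.05635 = 2.402 / 0.05635 = 42.63 h

42.6 h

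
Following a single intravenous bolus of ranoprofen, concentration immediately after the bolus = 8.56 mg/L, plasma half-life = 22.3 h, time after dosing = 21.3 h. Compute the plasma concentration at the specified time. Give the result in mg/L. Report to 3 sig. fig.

k = ln2 / t½ = 0.693147 / 22.3 = 0.03108 h⁻¹
C = C₀ · e^(−k·t) = 8.560 × e^(−0.03108 × 21.3)
  = 8.560 × 0.5158 = 4.415 mg/L

4.42 mg/L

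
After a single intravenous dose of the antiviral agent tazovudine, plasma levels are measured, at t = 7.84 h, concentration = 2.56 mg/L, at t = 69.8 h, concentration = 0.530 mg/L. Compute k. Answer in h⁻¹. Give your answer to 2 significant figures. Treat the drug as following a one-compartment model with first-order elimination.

k = ln(C₁/C₂) / (t₂ − t₁) = ln(2.56/0.530) / (69.8 − 7.84)
  = 1.575 / 61.96 = 0.02542 h⁻¹

0.025 h⁻¹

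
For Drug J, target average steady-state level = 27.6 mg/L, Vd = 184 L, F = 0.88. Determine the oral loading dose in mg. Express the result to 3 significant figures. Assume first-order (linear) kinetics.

5770 mg

LD = Css × Vd / F = 27.6 × 184 / 0.88 = 5771 mg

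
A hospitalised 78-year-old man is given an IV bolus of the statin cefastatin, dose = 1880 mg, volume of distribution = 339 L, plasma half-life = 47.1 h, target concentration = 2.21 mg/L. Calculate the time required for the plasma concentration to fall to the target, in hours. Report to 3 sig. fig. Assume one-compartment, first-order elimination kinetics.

62.5 h

C₀ = Dose / Vd = 1880 / 339 = 5.546 mg/L
k = ln2 / t½ = 0.693147 / 47.1 = 0.01472 h⁻¹
t = ln(C₀ / C) / k = ln(5.546 / 2.21) / 0.01472
  = ln(2.510) / 0.01472 = 0.9203 / 0.01472 = 62.52 h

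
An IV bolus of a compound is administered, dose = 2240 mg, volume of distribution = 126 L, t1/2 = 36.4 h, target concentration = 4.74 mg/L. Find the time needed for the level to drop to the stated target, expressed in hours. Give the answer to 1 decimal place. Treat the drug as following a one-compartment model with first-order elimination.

C₀ = Dose / Vd = 2240 / 126 = 17.78 mg/L
k = ln2 / t½ = 0.693147 / 36.4 = 0.01904 h⁻¹
t = ln(C₀ / C) / k = ln(17.78 / 4.74) / 0.01904
  = ln(3.751) / 0.01904 = 1.322 / 0.01904 = 69.43 h

69.4 h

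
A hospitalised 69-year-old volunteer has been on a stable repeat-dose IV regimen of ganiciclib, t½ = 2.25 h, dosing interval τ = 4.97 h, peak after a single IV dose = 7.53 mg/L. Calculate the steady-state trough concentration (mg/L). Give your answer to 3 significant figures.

k = ln2 / t½ = 0.693147 / 2.25 = 0.3081 h⁻¹
e^(−kτ) = e^(−0.3081 × 4.97) = 0.2163
Accumulation ratio R = 1 / (1 − e^(−kτ)) = 1 / (1 − 0.2163) = 1.276
Steady-state trough = C₀ × R × e^(−kτ) = 7.53 × 1.276 × 0.2163 = 2.078 mg/L

2.08 mg/L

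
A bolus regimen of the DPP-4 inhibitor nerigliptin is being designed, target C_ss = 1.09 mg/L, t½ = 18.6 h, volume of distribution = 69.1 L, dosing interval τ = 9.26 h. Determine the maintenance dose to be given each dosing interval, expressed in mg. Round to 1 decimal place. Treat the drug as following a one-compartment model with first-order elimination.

26.0 mg

k = ln2 / t½ = 0.693147 / 18.6 = 0.03727 h⁻¹
CL = k × Vd = 0.03727 × 69.1 = 2.575 L/h
At steady state, Dose/τ = Css × CL.
Dose = Css × CL × τ = 1.09 × 2.575 × 9.26 = 25.99 mg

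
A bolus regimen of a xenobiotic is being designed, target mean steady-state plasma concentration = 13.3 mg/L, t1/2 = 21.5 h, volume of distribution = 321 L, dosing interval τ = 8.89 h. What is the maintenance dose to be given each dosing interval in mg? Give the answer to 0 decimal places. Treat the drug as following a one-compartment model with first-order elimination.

1224 mg

k = ln2 / t½ = 0.693147 / 21.5 = 0.03224 h⁻¹
CL = k × Vd = 0.03224 × 321 = 10.35 L/h
At steady state, Dose/τ = Css × CL.
Dose = Css × CL × τ = 13.3 × 10.35 × 8.89 = 1224 mg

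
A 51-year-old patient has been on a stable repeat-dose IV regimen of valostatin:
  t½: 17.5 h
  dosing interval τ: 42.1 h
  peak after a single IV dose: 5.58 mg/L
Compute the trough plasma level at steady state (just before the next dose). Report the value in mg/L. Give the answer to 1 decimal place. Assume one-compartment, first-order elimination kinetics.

k = ln2 / t½ = 0.693147 / 17.5 = 0.03961 h⁻¹
e^(−kτ) = e^(−0.03961 × 42.1) = 0.1887
Accumulation ratio R = 1 / (1 − e^(−kτ)) = 1 / (1 − 0.1887) = 1.233
Steady-state trough = C₀ × R × e^(−kτ) = 5.58 × 1.233 × 0.1887 = 1.298 mg/L

1.3 mg/L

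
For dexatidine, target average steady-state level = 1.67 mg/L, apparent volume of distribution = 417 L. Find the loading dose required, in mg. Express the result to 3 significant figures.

LD = Css × Vd = 1.67 × 417 = 696.4 mg

696 mg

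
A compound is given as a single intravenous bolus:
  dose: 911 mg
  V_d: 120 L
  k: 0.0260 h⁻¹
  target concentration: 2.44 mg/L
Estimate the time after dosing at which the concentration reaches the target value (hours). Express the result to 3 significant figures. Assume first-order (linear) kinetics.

43.7 h

C₀ = Dose / Vd = 911.0 / 120 = 7.592 mg/L
t = ln(C₀ / C) / k = ln(7.592 / 2.44) / 0.02600
  = ln(3.111) / 0.02600 = 1.135 / 0.02600 = 43.65 h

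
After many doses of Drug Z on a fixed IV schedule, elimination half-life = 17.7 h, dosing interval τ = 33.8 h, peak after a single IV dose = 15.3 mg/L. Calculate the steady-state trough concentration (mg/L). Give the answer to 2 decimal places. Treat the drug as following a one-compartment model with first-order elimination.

k = ln2 / t½ = 0.693147 / 17.7 = 0.03916 h⁻¹
e^(−kτ) = e^(−0.03916 × 33.8) = 0.2662
Accumulation ratio R = 1 / (1 − e^(−kτ)) = 1 / (1 − 0.2662) = 1.363
Steady-state trough = C₀ × R × e^(−kτ) = 15.3 × 1.363 × 0.2662 = 5.551 mg/L

5.55 mg/L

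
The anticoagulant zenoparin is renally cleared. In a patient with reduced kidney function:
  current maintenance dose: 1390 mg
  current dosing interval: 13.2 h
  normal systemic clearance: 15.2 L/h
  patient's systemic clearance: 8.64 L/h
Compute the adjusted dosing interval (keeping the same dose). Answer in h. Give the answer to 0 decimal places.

To keep the same average steady-state level, dosing rate must scale with clearance.
CL ratio = 8.64 / 15.2 = 0.5684
New interval (same dose) = 13.2 / 0.5684 = 23.22 h

23 h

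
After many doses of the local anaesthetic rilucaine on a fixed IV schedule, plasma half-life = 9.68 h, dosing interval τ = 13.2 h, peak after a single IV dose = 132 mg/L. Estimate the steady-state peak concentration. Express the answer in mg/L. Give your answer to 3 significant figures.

216 mg/L

k = ln2 / t½ = 0.693147 / 9.68 = 0.07161 h⁻¹
e^(−kτ) = e^(−0.07161 × 13.2) = 0.3886
Accumulation ratio R = 1 / (1 − e^(−kτ)) = 1 / (1 − 0.3886) = 1.636
Steady-state peak = C₀ × R = 132 × 1.636 = 216.0 mg/L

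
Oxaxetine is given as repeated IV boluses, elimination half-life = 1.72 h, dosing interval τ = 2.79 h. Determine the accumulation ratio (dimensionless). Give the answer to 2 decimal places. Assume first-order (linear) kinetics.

k = ln2 / t½ = 0.693147 / 1.72 = 0.4030 h⁻¹
e^(−kτ) = e^(−0.4030 × 2.79) = 0.3249
Accumulation ratio R = 1 / (1 − e^(−kτ)) = 1 / (1 − 0.3249) = 1.481

1.48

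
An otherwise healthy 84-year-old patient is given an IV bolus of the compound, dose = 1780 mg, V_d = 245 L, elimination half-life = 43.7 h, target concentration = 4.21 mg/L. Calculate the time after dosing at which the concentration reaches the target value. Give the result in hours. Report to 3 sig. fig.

C₀ = Dose / Vd = 1780 / 245 = 7.265 mg/L
k = ln2 / t½ = 0.693147 / 43.7 = 0.01586 h⁻¹
t = ln(C₀ / C) / k = ln(7.265 / 4.21) / 0.01586
  = ln(1.726) / 0.01586 = 0.5458 / 0.01586 = 34.41 h

34.4 h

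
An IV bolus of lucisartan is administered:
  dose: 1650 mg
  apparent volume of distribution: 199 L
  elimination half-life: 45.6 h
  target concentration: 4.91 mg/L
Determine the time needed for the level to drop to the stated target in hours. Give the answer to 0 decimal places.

34 h

C₀ = Dose / Vd = 1650 / 199 = 8.291 mg/L
k = ln2 / t½ = 0.693147 / 45.6 = 0.01520 h⁻¹
t = ln(C₀ / C) / k = ln(8.291 / 4.91) / 0.01520
  = ln(1.689) / 0.01520 = 0.5241 / 0.01520 = 34.48 h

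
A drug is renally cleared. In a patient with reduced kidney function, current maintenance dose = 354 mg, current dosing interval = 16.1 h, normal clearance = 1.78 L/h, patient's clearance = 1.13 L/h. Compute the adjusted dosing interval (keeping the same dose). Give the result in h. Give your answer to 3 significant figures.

25.4 h

To keep the same average steady-state level, dosing rate must scale with clearance.
CL ratio = 1.13 / 1.78 = 0.6348
New interval (same dose) = 16.1 / 0.6348 = 25.36 h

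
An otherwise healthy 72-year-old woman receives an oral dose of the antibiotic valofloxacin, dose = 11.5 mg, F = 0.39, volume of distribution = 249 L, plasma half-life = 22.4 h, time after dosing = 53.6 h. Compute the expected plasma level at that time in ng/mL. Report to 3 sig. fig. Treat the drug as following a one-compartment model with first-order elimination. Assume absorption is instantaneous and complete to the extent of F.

Amount reaching circulation = F × Dose = 0.39 × 11.50 = 4.485 mg
C₀ = F·Dose / Vd = 4.485 / 249 = 0.01801 mg/L
k = ln2 / t½ = 0.693147 / 22.4 = 0.03094 h⁻¹
C = C₀ · e^(−k·t) = 0.01801 × e^(−0.03094 × 53.6)
  = 0.01801 × 0.1904 = 0.003429 mg/L
Convert: 0.003429 mg/L × 1000 = 3.429 ng/mL

3.43 ng/mL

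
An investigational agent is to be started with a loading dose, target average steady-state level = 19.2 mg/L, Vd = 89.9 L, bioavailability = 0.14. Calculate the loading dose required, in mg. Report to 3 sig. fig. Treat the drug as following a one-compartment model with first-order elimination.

LD = Css × Vd / F = 19.2 × 89.9 / 0.14 = 12330 mg

12300 mg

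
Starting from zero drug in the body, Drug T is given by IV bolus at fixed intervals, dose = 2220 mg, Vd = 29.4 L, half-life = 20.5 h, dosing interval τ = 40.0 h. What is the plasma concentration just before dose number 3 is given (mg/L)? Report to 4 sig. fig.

24.58 mg/L

C₀ per dose = Dose / Vd = 2220 / 29.4 = 75.51 mg/L
k = ln2 / t½ = 0.693147 / 20.5 = 0.03381 h⁻¹
Fraction remaining after one interval: r = e^(−kτ) = e^(−0.03381 × 40.0) = 0.2586
Before dose 3, 2 doses have been given (aged 1τ, 2τ).
C_trough = C₀ × (r + r²) = 75.51 × (0.2586 + 0.06687) = 24.58 mg/L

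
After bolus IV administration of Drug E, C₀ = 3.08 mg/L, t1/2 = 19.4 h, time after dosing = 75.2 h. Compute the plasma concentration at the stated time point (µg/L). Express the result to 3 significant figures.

k = ln2 / t½ = 0.693147 / 19.4 = 0.03573 h⁻¹
C = C₀ · e^(−k·t) = 3.080 × e^(−0.03573 × 75.2)
  = 3.080 × 0.06809 = 0.2097 mg/L
Convert: 0.2097 mg/L × 1000 = 209.7 µg/L

210 µg/L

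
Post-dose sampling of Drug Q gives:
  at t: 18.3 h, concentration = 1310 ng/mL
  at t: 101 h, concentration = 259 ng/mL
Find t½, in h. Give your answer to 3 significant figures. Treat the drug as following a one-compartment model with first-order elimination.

35.4 h

k = ln(C₁/C₂) / (t₂ − t₁) = ln(1310/259) / (101 − 18.3)
  = 1.621 / 82.70 = 0.01960 h⁻¹
t½ = ln2 / k = 0.693147 / 0.01960 = 35.36 h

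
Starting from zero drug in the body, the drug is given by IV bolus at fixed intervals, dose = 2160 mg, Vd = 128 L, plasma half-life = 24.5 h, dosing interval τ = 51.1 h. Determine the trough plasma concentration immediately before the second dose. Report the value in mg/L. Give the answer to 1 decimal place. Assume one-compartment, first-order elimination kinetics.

4.0 mg/L

C₀ per dose = Dose / Vd = 2160 / 128 = 16.88 mg/L
k = ln2 / t½ = 0.693147 / 24.5 = 0.02829 h⁻¹
Fraction remaining after one interval: r = e^(−kτ) = e^(−0.02829 × 51.1) = 0.2356
Before dose 2, 1 dose has been given (aged 1τ).
C_trough = C₀ × r = 16.88 × 0.2356 = 3.977 mg/L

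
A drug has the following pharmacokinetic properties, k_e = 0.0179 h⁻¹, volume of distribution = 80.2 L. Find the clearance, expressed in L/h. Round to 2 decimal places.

1.44 L/h

CL = k × Vd = 0.0179 × 80.2 = 1.436 L/h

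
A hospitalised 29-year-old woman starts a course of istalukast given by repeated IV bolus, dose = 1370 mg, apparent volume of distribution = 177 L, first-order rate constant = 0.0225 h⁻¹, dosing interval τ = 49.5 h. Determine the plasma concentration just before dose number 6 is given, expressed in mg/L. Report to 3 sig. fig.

C₀ per dose = Dose / Vd = 1370 / 177 = 7.740 mg/L
Fraction remaining after one interval: r = e^(−kτ) = e^(−0.02250 × 49.5) = 0.3283
Before dose 6, 5 doses have been given (aged 1τ, 2τ, 3τ, 4τ, 5τ).
C_trough = C₀ × (r + r² + … + r^5) = C₀ × r(1−r^5)/(1−r)
        = 7.740 × 0.3283 × (1 − 0.003814) / (1 − 0.3283) = 3.769 mg/L

3.77 mg/L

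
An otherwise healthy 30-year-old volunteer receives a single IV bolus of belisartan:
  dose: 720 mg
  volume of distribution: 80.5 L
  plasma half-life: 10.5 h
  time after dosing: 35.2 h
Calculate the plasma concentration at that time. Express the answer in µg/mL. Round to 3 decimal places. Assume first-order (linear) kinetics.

C₀ = Dose / Vd = 720.0 / 80.5 = 8.944 mg/L
k = ln2 / t½ = 0.693147 / 10.5 = 0.06601 h⁻¹
C = C₀ · e^(−k·t) = 8.944 × e^(−0.06601 × 35.2)
  = 8.944 × 0.09793 = 0.8759 mg/L
(0.8759 mg/L = 0.8759 µg/mL)

0.876 µg/mL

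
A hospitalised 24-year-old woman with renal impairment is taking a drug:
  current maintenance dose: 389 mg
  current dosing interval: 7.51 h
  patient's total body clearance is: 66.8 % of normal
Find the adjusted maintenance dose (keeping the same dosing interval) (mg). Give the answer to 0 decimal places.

260 mg

To keep the same average steady-state level, dosing rate must scale with clearance.
CL ratio = 66.8 / 100 = 0.6680
New dose (same interval) = 389 × 0.6680 = 259.9 mg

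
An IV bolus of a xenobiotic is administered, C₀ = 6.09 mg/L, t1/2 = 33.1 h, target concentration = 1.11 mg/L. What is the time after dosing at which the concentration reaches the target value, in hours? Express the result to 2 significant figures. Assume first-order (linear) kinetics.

k = ln2 / t½ = 0.693147 / 33.1 = 0.02094 h⁻¹
t = ln(C₀ / C) / k = ln(6.090 / 1.11) / 0.02094
  = ln(5.486) / 0.02094 = 1.702 / 0.02094 = 81.28 h

81 h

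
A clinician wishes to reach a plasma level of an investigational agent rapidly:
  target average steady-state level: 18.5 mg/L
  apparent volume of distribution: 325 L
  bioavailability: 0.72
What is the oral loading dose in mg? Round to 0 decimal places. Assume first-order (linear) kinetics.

LD = Css × Vd / F = 18.5 × 325 / 0.72 = 8351 mg

8351 mg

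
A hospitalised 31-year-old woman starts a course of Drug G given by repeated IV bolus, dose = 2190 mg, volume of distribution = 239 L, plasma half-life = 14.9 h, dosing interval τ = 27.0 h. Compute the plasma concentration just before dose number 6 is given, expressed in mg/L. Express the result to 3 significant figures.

3.64 mg/L

C₀ per dose = Dose / Vd = 2190 / 239 = 9.163 mg/L
k = ln2 / t½ = 0.693147 / 14.9 = 0.04652 h⁻¹
Fraction remaining after one interval: r = e^(−kτ) = e^(−0.04652 × 27.0) = 0.2848
Before dose 6, 5 doses have been given (aged 1τ, 2τ, 3τ, 4τ, 5τ).
C_trough = C₀ × (r + r² + … + r^5) = C₀ × r(1−r^5)/(1−r)
        = 9.163 × 0.2848 × (1 − 0.001874) / (1 − 0.2848) = 3.642 mg/L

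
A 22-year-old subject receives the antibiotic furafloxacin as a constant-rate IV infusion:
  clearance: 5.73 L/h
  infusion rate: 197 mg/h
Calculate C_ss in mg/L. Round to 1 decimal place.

At steady state Css = R₀ / CL = 197 / 5.730 = 34.38 mg/L

34.4 mg/L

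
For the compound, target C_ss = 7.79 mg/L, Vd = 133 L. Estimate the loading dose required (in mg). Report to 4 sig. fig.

LD = Css × Vd = 7.79 × 133 = 1036 mg

1036 mg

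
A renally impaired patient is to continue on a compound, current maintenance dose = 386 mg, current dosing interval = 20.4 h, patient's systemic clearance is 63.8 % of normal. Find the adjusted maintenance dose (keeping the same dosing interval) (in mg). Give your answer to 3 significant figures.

246 mg

To keep the same average steady-state level, dosing rate must scale with clearance.
CL ratio = 63.8 / 100 = 0.6380
New dose (same interval) = 386 × 0.6380 = 246.3 mg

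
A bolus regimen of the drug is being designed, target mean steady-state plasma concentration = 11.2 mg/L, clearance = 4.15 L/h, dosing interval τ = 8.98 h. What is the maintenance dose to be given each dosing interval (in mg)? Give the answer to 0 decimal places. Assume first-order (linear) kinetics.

417 mg

At steady state, Dose/τ = Css × CL.
Dose = Css × CL × τ = 11.2 × 4.150 × 8.98 = 417.4 mg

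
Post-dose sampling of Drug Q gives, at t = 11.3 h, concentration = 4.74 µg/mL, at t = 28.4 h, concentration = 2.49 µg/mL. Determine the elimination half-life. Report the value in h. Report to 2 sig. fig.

k = ln(C₁/C₂) / (t₂ − t₁) = ln(4.74/2.49) / (28.4 − 11.3)
  = 0.6438 / 17.10 = 0.03765 h⁻¹
t½ = ln2 / k = 0.693147 / 0.03765 = 18.41 h

18 h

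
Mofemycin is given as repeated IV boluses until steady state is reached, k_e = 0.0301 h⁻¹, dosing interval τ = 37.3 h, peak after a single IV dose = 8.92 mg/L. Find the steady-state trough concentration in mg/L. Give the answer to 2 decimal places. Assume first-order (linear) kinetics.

4.30 mg/L

e^(−kτ) = e^(−0.03010 × 37.3) = 0.3254
Accumulation ratio R = 1 / (1 − e^(−kτ)) = 1 / (1 − 0.3254) = 1.482
Steady-state trough = C₀ × R × e^(−kτ) = 8.92 × 1.482 × 0.3254 = 4.302 mg/L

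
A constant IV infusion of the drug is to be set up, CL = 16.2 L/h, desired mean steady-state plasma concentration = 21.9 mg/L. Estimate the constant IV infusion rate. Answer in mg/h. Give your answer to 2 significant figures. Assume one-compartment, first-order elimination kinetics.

At steady state, infusion rate R₀ = Css × CL = 21.9 × 16.20 = 354.8 mg/h

350 mg/h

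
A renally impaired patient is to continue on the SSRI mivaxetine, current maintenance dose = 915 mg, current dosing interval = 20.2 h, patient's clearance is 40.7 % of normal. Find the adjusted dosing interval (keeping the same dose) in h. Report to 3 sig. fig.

49.6 h

To keep the same average steady-state level, dosing rate must scale with clearance.
CL ratio = 40.7 / 100 = 0.4070
New interval (same dose) = 20.2 / 0.4070 = 49.63 h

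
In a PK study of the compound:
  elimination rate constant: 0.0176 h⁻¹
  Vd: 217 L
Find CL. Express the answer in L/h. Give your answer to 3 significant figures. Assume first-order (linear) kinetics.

CL = k × Vd = 0.0176 × 217 = 3.819 L/h

3.82 L/h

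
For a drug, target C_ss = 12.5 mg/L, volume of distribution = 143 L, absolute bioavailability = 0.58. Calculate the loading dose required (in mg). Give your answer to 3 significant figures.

LD = Css × Vd / F = 12.5 × 143 / 0.58 = 3082 mg

3080 mg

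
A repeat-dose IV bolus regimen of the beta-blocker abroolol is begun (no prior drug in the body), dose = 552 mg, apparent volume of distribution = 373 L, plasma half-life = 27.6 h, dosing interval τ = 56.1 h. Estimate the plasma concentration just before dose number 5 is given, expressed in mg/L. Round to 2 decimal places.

C₀ per dose = Dose / Vd = 552 / 373 = 1.480 mg/L
k = ln2 / t½ = 0.693147 / 27.6 = 0.02511 h⁻¹
Fraction remaining after one interval: r = e^(−kτ) = e^(−0.02511 × 56.1) = 0.2445
Before dose 5, 4 doses have been given (aged 1τ, 2τ, 3τ, 4τ).
C_trough = C₀ × (r + r² + … + r^4) = C₀ × r(1−r^4)/(1−r)
        = 1.480 × 0.2445 × (1 − 0.003574) / (1 − 0.2445) = 0.4773 mg/L

0.48 mg/L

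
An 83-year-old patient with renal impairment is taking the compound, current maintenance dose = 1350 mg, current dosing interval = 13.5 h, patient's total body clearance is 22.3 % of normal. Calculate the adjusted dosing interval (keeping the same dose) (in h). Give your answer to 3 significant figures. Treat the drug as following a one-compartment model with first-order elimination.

To keep the same average steady-state level, dosing rate must scale with clearance.
CL ratio = 22.3 / 100 = 0.2230
New interval (same dose) = 13.5 / 0.2230 = 60.54 h

60.5 h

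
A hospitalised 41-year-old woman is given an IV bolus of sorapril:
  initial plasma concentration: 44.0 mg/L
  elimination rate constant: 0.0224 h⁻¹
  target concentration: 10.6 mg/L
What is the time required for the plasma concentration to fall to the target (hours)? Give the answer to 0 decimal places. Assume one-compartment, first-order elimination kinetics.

64 h

t = ln(C₀ / C) / k = ln(44.00 / 10.6) / 0.02240
  = ln(4.151) / 0.02240 = 1.423 / 0.02240 = 63.53 h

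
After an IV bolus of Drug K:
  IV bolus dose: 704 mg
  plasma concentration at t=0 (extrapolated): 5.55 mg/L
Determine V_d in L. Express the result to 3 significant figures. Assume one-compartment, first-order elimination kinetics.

Vd = Dose / C₀ = 704.0 / 5.55 = 126.8 L

127 L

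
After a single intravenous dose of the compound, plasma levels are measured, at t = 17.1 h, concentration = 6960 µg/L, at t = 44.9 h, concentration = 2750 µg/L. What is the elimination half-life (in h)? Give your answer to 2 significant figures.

21 h

k = ln(C₁/C₂) / (t₂ − t₁) = ln(6960/2750) / (44.9 − 17.1)
  = 0.9286 / 27.80 = 0.03340 h⁻¹
t½ = ln2 / k = 0.693147 / 0.03340 = 20.75 h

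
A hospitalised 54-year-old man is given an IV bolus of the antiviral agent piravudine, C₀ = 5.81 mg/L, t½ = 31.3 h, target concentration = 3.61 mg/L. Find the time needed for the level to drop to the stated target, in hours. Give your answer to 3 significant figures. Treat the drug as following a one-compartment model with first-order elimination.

k = ln2 / t½ = 0.693147 / 31.3 = 0.02215 h⁻¹
t = ln(C₀ / C) / k = ln(5.810 / 3.61) / 0.02215
  = ln(1.609) / 0.02215 = 0.4756 / 0.02215 = 21.47 h

21.5 h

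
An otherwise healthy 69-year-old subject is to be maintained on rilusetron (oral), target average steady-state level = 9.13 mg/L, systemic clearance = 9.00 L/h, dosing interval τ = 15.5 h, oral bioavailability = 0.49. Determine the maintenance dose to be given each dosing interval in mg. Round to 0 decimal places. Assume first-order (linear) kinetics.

2599 mg

At steady state, F × (Dose/τ) = Css × CL.
Dose = Css × CL × τ / F = 9.13 × 9.000 × 15.5 / 0.49 = 2599 mg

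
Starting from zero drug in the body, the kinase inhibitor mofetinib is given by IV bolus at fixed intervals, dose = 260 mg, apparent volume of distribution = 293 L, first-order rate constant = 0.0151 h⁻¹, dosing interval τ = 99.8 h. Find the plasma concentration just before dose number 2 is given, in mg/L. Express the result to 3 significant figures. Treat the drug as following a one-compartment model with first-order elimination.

C₀ per dose = Dose / Vd = 260 / 293 = 0.8874 mg/L
Fraction remaining after one interval: r = e^(−kτ) = e^(−0.01510 × 99.8) = 0.2216
Before dose 2, 1 dose has been given (aged 1τ).
C_trough = C₀ × r = 0.8874 × 0.2216 = 0.1966 mg/L

0.197 mg/L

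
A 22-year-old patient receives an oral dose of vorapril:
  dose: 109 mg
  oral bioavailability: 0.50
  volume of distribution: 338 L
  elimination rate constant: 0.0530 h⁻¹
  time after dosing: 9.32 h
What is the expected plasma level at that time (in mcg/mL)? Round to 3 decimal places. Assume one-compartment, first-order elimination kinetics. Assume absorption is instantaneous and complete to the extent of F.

Amount reaching circulation = F × Dose = 0.50 × 109.0 = 54.50 mg
C₀ = F·Dose / Vd = 54.50 / 338 = 0.1612 mg/L
C = C₀ · e^(−k·t) = 0.1612 × e^(−0.05300 × 9.32)
  = 0.1612 × 0.6102 = 0.09836 mg/L
(0.09836 mg/L = 0.09836 mcg/mL)

0.098 mcg/mL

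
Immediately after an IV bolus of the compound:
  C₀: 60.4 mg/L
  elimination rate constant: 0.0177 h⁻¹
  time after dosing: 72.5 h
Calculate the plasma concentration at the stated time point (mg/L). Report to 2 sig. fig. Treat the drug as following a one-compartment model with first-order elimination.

C = C₀ · e^(−k·t) = 60.40 × e^(−0.01770 × 72.5)
  = 60.40 × 0.2771 = 16.74 mg/L

17 mg/L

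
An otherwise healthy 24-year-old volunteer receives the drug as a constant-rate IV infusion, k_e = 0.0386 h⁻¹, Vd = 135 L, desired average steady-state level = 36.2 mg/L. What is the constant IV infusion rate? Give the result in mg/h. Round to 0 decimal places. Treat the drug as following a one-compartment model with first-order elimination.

CL = k × Vd = 0.03860 × 135 = 5.211 L/h
At steady state, infusion rate R₀ = Css × CL = 36.2 × 5.211 = 188.6 mg/h

189 mg/h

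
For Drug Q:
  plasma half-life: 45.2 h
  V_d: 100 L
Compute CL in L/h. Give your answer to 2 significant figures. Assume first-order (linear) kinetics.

k = ln2 / t½ = 0.693147 / 45.2 = 0.01534 h⁻¹
CL = k × Vd = 0.01534 × 100 = 1.534 L/h

1.5 L/h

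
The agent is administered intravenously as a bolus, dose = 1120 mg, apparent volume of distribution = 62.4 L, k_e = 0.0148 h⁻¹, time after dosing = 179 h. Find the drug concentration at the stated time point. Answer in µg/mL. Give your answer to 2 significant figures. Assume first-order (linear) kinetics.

C₀ = Dose / Vd = 1120 / 62.4 = 17.95 mg/L
C = C₀ · e^(−k·t) = 17.95 × e^(−0.01480 × 179)
  = 17.95 × 0.07071 = 1.269 mg/L
(1.269 mg/L = 1.269 µg/mL)

1.3 µg/mL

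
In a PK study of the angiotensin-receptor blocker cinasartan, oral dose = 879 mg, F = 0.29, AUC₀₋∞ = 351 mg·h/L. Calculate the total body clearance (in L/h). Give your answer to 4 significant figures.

0.7262 L/h

CL = F·Dose / AUC = 0.29 × 879 / 351 = 0.7262 L/h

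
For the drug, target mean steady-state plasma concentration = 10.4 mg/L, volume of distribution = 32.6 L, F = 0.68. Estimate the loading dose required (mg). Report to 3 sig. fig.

LD = Css × Vd / F = 10.4 × 32.6 / 0.68 = 498.6 mg

499 mg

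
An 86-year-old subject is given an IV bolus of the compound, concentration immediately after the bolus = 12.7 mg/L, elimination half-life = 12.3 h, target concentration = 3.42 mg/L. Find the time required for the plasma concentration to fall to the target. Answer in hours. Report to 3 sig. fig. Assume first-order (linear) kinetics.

23.3 h

k = ln2 / t½ = 0.693147 / 12.3 = 0.05635 h⁻¹
t = ln(C₀ / C) / k = ln(12.70 / 3.42) / 0.05635
  = ln(3.713) / 0.05635 = 1.312 / 0.05635 = 23.28 h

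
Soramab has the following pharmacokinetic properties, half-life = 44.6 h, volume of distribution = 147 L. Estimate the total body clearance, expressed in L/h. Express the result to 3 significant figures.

2.28 L/h

k = ln2 / t½ = 0.693147 / 44.6 = 0.01554 h⁻¹
CL = k × Vd = 0.01554 × 147 = 2.284 L/h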